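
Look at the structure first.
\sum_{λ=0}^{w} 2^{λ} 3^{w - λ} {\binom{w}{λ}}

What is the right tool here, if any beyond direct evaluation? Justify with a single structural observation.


Diagnosis: the binomial theorem — the binomial coefficients weight matched powers of 2 and 3, which is exactly the expansion of a binomial power.


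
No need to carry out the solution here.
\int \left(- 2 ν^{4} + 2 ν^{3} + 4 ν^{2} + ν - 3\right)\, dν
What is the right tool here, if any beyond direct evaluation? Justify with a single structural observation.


Best approach: no special technique — every term is a constant multiple of a power of ν; term-wise power-rule integration needs no preliminary transformation.


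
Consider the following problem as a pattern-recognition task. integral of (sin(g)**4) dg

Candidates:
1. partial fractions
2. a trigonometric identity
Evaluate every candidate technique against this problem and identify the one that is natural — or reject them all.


Verdict: a trigonometric identity — the even exponent on sin(g)**4 signals one move: rewrite via cos of the doubled angle.
- partial fractions — there is no rational-function structure to decompose.
- a trigonometric identity — a fit — the right tool for this form.


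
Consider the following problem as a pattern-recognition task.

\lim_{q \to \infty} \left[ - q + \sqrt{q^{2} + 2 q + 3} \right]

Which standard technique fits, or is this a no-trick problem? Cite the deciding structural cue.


Best approach: conjugate multiplication — turning the difference into a conjugate-rationalized ratio makes the limit readable.


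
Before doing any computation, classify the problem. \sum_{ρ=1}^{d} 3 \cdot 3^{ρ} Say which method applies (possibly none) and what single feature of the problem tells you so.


Verdict: the geometric series formula — check a ratio of consecutive terms: it is 3, independent of the index, so the geometric formula closes the sum.


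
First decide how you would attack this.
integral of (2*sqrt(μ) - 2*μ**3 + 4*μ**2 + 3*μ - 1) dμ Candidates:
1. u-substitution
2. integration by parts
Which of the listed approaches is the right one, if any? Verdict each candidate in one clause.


Technique: no special technique — the integrand is a sum of constant multiples of powers of μ — integrate term by term.
- u-substitution: no subexpression of the integrand pairs with its own derivative as a factor — individual terms may offer their own substitutions, but any change of variable covering the whole integral would have to be constructed from outside the expression.
- integration by parts: there is no nonconstant-polynomial-times-kernel split with an exp, sine, cosine (degree-1 argument), or logarithm partner.


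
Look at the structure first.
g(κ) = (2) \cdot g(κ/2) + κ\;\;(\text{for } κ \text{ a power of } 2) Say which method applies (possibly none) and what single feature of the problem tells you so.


Verdict: the master substitution — the argument shrinks by the factor 2, so measure the index on a logarithmic scale and the recursion becomes a shift.


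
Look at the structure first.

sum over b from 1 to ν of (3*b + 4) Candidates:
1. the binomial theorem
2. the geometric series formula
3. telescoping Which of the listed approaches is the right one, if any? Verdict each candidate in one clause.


Technique: no special technique — the summand is a plain polynomial in b (expanding first if it arrives factored); standard power-sum formulas evaluate it term by term.
- the binomial theorem — the summand does not match any term pattern of an expanded binomial power.
- the geometric series formula — dividing successive terms gives an index-dependent quantity, not a constant.
- telescoping — the summand is not presented as a shifted difference — a telescoping rewrite may exist, but the displayed structure does not offer one.


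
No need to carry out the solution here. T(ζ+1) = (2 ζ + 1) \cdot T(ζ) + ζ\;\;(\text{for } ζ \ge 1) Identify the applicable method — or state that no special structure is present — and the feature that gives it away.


Verdict: a summation factor — an index-dependent multiplier 2 ζ + 1 rules out characteristic roots; a summation factor converts it to a pure difference.


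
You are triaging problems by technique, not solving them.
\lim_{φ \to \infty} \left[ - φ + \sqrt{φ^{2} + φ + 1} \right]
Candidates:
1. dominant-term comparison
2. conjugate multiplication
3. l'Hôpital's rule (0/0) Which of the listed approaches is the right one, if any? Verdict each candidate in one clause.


Verdict: conjugate multiplication — two divergent pieces with a minus sign between them and a radical in the mix: rationalize \sqrt{φ^{2} + φ + 1} - φ before any limit law applies.
- dominant-term comparison: this is not a rational comparison of growth rates at infinity.
- conjugate multiplication — applies; the problem has the shape this method handles.
- l'Hôpital's rule (0/0): the expression is a difference driving to ∞ − ∞, not a 0/0 quotient — there is no ratio for the rule to differentiate.


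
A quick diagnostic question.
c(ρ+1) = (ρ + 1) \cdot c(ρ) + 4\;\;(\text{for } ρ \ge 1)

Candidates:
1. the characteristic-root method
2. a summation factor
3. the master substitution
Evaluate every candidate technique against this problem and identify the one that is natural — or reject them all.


Verdict: a summation factor — one-term recursion with variable weight ρ + 1 is solved by product normalization, not by root-finding.
- the characteristic-root method: an index-dependent weight blocks the pure exponential ansatz.
- a summation factor — applies; the problem has the shape this method handles.
- the master substitution: no fixed divisor shrinks the index between calls.


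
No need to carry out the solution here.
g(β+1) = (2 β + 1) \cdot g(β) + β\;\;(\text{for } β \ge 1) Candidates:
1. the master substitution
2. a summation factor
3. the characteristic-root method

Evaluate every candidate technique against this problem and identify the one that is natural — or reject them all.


Best approach: a summation factor — normalize by the running product of 2 β + 1: the left side becomes a difference, and differences sum.
- the master substitution — with no divided-index recursive call, reindexing by powers of a base buys nothing.
- a summation factor — a fit — the right tool for this form.
- the characteristic-root method: an index-dependent weight blocks the pure exponential ansatz.


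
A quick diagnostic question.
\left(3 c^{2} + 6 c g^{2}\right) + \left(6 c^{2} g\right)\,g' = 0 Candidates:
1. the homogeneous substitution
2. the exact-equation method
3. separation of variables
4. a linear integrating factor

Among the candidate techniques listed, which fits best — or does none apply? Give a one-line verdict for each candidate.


Method: the exact-equation method — the mixed-partials test passes for 3 c^{2} + 6 c g^{2} and 6 c^{2} g, so a potential function exists as presented.
- the homogeneous substitution — the ratio of the variables does not determine the slope.
- the exact-equation method — yes — fits the structure here.
- separation of variables — no algebra isolates the independent variable on one side and the unknown on the other.
- a linear integrating factor — a nonlinear term in the unknown puts this outside the integrating-factor template.


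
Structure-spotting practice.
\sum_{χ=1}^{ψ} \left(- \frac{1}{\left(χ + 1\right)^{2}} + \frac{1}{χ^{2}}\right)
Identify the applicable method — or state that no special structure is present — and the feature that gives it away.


Technique: telescoping — difference-of-shifts structure (each term adds \frac{1}{χ^{2}}, then subtracts its one-index-advanced value, which the following term adds back) leaves only the first and last pieces standing.


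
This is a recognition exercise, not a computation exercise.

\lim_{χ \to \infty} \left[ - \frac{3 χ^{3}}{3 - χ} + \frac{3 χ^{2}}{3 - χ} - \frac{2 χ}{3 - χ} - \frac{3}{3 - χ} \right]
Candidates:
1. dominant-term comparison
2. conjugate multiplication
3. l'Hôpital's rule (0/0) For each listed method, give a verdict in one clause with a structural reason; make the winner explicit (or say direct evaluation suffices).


Method: dominant-term comparison — divide through by the highest power of χ; every lower-order term dies and the dominant terms decide the limit.
- dominant-term comparison: yes — fits the structure here.
- conjugate multiplication: there are no radicals in tension whose conjugate would simplify matters.
- l'Hôpital's rule (0/0): viewed as a single quotient this runs to ∞/∞, not the 0/0 clash this candidate addresses; an at-infinity variant of the rule would resolve it, but comparing leading growth reads the answer without differentiating.


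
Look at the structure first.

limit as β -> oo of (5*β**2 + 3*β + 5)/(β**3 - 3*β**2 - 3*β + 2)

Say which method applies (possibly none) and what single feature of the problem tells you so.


Verdict: dominant-term comparison — divide by the highest power of β present: lower-order terms vanish and the dominant ratio remains. l'Hôpital's at-infinity variant applies to the expression viewed as a single quotient; the leading-term comparison is the direct route.


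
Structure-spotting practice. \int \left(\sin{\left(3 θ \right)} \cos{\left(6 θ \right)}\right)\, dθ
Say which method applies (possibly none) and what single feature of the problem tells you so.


Diagnosis: a trigonometric identity — cross-frequency products like \sin{\left(3 θ \right)} \cos{\left(6 θ \right)} are the textbook product-to-sum case — the identity converts them to directly integrable sinusoids.


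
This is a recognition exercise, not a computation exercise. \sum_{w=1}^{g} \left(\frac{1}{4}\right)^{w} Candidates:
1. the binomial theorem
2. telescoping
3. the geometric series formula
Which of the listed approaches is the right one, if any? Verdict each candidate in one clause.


Method: the geometric series formula — consecutive terms stand in a fixed index-free ratio — the geometric sum formula closes it.
- the binomial theorem — the terms lack the binomial-coefficient-weighted complementary-power pattern of an expansion.
- telescoping: the summand is not presented as a shifted difference — a telescoping rewrite may exist, but the displayed structure does not offer one.
- the geometric series formula: yes — fits the structure here.


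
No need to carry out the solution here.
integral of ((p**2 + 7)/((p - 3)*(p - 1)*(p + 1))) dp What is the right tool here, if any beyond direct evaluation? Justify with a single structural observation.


Verdict: partial fractions — a proper rational integrand whose denominator splits into simpler factors — decompose into partial fractions first.


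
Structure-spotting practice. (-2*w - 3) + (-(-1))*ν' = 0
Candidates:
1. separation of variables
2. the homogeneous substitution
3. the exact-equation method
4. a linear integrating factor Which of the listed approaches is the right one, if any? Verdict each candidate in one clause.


Best approach: no special technique — the slope is a function of w alone, so integrate both sides directly.
- separation of variables — separation is only trivially available — with the unknown absent from the slope this is a direct integration, not a separation problem.
- the homogeneous substitution: the slope is not a function of the ratio of the variables alone.
- the exact-equation method: with the unknown absent from both coefficients, the cross-partial test holds emptily — nothing for the exact method to work on.
- a linear integrating factor: with the unknown absent the integrating factor is a formality; direct integration is the working structure.


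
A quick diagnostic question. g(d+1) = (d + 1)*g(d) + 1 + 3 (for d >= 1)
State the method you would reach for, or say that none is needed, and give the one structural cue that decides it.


Diagnosis: a summation factor — because the multiplier d + 1 is index-dependent, divide through by its running product and sum the resulting differences.


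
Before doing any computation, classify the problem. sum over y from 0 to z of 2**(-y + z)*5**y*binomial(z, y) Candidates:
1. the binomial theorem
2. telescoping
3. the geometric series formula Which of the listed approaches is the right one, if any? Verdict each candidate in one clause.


Best approach: the binomial theorem — the summand is term y of a binomial expansion in 5 and 2; the whole sum is a single power.
- the binomial theorem — yes, a natural case for it.
- telescoping: writing out consecutive terms as given produces no pairwise cancellation.
- the geometric series formula: there is no constant term-to-term ratio.


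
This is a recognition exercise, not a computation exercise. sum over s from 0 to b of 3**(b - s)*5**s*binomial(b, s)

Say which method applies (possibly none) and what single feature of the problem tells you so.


Best approach: the binomial theorem — the summand is term s of a binomial expansion in 5 and 3; the whole sum is a single power.


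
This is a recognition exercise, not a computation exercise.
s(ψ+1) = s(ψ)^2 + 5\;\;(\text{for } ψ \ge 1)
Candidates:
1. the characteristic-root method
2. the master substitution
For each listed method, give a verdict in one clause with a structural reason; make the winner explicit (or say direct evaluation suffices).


Method: no special technique — the new term depends nonlinearly on the old ones, which disqualifies every superposition-based technique.
- the characteristic-root method — nonlinearity rules out exponential-mode superposition from the start.
- the master substitution: this is shift-type recursion, outside the divide-and-conquer template.


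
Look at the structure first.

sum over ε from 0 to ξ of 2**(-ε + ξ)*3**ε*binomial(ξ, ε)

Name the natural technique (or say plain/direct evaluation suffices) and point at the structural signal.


Method: the binomial theorem — terms weighting binomial(ξ, ε) against matched powers of 3 and 2 reassemble into (3 + 2)^ξ by the binomial theorem.


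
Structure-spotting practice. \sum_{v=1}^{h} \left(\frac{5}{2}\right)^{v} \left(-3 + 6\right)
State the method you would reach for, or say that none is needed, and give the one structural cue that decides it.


Best approach: the geometric series formula — term-over-term division gives \frac{5}{2} every time — index-free ratio, geometric sum formula applies.


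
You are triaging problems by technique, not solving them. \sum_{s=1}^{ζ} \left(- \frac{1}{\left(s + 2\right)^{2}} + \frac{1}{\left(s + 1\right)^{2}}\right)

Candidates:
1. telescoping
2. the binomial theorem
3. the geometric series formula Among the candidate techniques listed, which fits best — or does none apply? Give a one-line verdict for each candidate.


Technique: telescoping — difference-of-shifts structure (each term adds \frac{1}{\left(s + 1\right)^{2}}, then subtracts its one-index-advanced value, which the following term adds back) leaves only the first and last pieces standing.
- telescoping — applies; the problem has the shape this method handles.
- the binomial theorem: no binomial coefficients pair with matched powers.
- the geometric series formula — there is no constant term-to-term ratio.


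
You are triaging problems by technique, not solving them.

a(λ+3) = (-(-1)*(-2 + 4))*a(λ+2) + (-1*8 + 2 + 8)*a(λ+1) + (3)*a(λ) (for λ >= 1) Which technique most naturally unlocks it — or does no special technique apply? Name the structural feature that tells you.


Technique: the characteristic-root method — fixed numeric weights on consecutive terms and no forcing term added: the root method in its home territory.


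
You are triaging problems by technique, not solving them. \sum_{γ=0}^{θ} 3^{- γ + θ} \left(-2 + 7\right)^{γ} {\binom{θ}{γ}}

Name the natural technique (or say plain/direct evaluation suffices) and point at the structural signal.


Diagnosis: the binomial theorem — {\binom{θ}{γ}} weighting matched powers of (-2 + 7) and 3 is the expanded form of ((-2 + 7) + 3)^θ — fold it back up.


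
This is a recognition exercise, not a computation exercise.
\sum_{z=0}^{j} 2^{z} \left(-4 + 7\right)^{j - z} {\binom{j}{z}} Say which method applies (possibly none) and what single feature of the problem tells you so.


Best approach: the binomial theorem — the summand is term z of a binomial expansion in 2 and (-4 + 7); the whole sum is a single power.


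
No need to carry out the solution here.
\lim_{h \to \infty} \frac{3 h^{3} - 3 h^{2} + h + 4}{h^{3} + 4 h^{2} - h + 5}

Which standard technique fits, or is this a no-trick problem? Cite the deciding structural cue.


Method: dominant-term comparison — growth-rate triage: the leading powers of h decide the limit, everything else is noise. Viewed as a single quotient this is an ∞/∞ form — an at-infinity application of l'Hôpital's rule would also resolve it; comparing leading growth reads the answer without differentiating.


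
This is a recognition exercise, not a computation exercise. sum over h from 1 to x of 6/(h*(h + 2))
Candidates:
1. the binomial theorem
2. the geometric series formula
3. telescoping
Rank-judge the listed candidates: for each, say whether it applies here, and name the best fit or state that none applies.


Technique: telescoping — after splitting 6/(h*(h + 2)) into partial fractions, the pieces are shifted copies of one function and cancel telescopically.
- the binomial theorem — there is no sum-raised-to-a-power identity hiding in these terms.
- the geometric series formula: consecutive terms are not related by a fixed multiplier.
- telescoping: applies; the problem has the shape this method handles.


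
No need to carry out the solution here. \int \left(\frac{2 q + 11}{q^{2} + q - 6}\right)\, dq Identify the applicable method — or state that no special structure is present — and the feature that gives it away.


Diagnosis: partial fractions — the denominator q^{2} + q - 6 factors, so the quotient decomposes into elementary partial fractions term by term.


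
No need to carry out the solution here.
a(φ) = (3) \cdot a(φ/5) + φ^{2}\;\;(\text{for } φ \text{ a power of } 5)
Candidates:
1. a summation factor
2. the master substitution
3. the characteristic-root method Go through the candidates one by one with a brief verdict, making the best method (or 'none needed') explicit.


Diagnosis: the master substitution — the argument shrinks by the factor 5, so measure the index on a logarithmic scale and the recursion becomes a shift.
- a summation factor — the recursion divides its index rather than shifting it — there is no previous-term chain for a summation factor to telescope.
- the master substitution — applies; the problem has the shape this method handles.
- the characteristic-root method: the recursion divides its index rather than shifting it — outside the constant-shift family the root method covers.


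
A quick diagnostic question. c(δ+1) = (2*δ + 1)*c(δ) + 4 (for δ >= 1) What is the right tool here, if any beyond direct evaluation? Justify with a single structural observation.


Diagnosis: a summation factor — because the multiplier 2*δ + 1 is index-dependent, divide through by its running product and sum the resulting differences.


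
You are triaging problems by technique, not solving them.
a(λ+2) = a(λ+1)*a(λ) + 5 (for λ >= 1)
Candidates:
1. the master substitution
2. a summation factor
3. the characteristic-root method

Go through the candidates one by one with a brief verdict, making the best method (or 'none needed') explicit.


Diagnosis: no special technique — nonlinear feedback in the recursion rules out every root- or factor-based technique.
- the master substitution — the recursive argument is a shift of the index, not a fixed fraction of it.
- a summation factor — the recursion is nonlinear — outside the first-order linear family a summation factor addresses.
- the characteristic-root method — nonlinearity rules out exponential-mode superposition from the start.


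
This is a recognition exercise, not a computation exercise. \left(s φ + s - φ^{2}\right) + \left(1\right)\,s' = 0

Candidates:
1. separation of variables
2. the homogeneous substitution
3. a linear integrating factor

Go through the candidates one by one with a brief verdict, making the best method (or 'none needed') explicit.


Verdict: a linear integrating factor — the unknown enters only to the first power against a nonzero forcing term — the integrating-factor template applies directly.
- separation of variables: no algebra isolates the independent variable on one side and the unknown on the other.
- the homogeneous substitution: the slope is not a function of the ratio of the variables alone.
- a linear integrating factor — applies; the problem has the shape this method handles.


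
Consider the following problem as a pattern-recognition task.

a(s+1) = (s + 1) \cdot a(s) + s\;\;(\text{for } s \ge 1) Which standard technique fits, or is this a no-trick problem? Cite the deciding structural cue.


Technique: a summation factor — first-order linear but the coefficient s + 1 moves with the index — divide by the cumulative product and telescope.


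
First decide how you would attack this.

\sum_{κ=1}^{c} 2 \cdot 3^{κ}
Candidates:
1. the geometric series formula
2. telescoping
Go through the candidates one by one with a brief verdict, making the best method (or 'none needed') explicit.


Verdict: the geometric series formula — check a ratio of consecutive terms: it is 3, independent of the index, so the geometric formula closes the sum.
- the geometric series formula: yes — fits the structure here.
- telescoping — computed from the summand as displayed, the partial sums build up without the pairwise collapse telescoping exploits.


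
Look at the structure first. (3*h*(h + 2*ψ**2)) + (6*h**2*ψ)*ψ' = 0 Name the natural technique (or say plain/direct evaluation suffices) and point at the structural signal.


Best approach: the exact-equation method — equality of cross partials is the green light — assemble the potential function term by term.


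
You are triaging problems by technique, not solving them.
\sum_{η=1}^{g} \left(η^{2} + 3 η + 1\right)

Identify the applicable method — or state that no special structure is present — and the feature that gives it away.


Diagnosis: no special technique — constant-multiple powers of η with no cancellation partners and no common ratio — use the standard power-sum formulas.


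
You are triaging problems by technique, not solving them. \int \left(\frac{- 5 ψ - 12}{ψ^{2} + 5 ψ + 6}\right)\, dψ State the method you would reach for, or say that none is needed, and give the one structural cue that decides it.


Diagnosis: partial fractions — a proper rational integrand over the factorable ψ^{2} + 5 ψ + 6: partial fractions reduce it to elementary pieces.


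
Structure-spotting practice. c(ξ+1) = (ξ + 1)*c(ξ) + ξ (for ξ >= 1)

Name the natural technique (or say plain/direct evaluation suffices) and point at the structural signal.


Best approach: a summation factor — rescale the sequence by the product of the weights ξ + 1 so far — the recurrence collapses to a plain running sum.


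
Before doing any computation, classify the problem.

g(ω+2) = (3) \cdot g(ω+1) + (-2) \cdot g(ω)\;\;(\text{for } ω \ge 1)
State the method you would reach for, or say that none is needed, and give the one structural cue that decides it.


Diagnosis: the characteristic-root method — shift-invariance with fixed coefficients calls for exponential trials; the characteristic polynomial finds every r^ω.


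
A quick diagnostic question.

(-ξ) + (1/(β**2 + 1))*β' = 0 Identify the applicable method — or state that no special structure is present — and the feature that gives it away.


Technique: separation of variables — all dependence on the two variables factors apart, the defining separable shape. An exactness check succeeds on this form as well — separation and the potential function arrive at the same answer, separation more directly.


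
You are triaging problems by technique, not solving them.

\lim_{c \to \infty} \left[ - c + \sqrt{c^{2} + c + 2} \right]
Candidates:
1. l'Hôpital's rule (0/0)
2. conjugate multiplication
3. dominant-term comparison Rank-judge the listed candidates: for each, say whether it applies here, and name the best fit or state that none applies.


Technique: conjugate multiplication — the difference \sqrt{c^{2} + c + 2} - c is an ∞ − ∞ stalemate; its conjugate partner breaks the tie.
- l'Hôpital's rule (0/0) — substitution produces ∞ − ∞ rather than a vanishing quotient; the rule needs a 0/0 ratio to act on.
- conjugate multiplication: yes — fits the structure here.
- dominant-term comparison — leading-power comparison does not apply to this form.


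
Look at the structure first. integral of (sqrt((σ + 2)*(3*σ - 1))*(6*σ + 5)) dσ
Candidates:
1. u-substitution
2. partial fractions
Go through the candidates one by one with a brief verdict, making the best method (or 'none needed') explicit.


Best approach: u-substitution — differentiating the inner expression (σ + 2)*(3*σ - 1) produces the factor 6*σ + 5 up to a constant multiple, so substituting u = (σ + 2)*(3*σ - 1) reduces everything to a one-variable integral in u.
- u-substitution — applies; the problem has the shape this method handles.
- partial fractions: the expression is not a ratio of polynomials that decomposes further.


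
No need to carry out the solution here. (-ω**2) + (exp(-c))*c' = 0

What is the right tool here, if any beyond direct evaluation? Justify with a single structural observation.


Technique: separation of variables — solved for the derivative, the right side splits multiplicatively into a function of each variable alone — divide and integrate each side. The cross-partial test also passes here (vacuously, each side single-variable); the potential-function route would work, separation is simply more immediate.


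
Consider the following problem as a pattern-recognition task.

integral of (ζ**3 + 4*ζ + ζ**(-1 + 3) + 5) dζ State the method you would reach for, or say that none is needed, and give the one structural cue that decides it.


Technique: no special technique — a term-by-term power-rule job in ζ; no substitution or rearrangement earns its keep here.


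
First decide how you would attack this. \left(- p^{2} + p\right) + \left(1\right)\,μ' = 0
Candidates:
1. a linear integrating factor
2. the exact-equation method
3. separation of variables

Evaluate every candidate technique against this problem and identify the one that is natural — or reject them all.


Diagnosis: no special technique — with μ absent the equation is not coupled at all: direct integration in p.
- a linear integrating factor — with the unknown absent the integrating factor is a formality; direct integration is the working structure.
- the exact-equation method: the unknown never enters the equation — exactness holds emptily, with nothing for the method to add.
- separation of variables — with no unknown in the slope, separating variables is a formality — the equation integrates directly.


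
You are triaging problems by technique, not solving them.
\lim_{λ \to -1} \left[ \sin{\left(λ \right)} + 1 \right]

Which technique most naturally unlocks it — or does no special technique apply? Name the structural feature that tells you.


Technique: no special technique — nothing blocks direct substitution at -1: plug in and finish.


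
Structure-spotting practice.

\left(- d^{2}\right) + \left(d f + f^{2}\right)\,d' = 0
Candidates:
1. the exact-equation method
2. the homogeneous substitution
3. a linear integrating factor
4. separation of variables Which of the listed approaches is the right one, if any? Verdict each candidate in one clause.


Best approach: the homogeneous substitution — the slope is degree-zero homogeneous: the ratio substitution v = d/f collapses it. This can also be massaged into Bernoulli form (the roles of the variables may need exchanging); the homogeneous substitution avoids that setup.
- the exact-equation method: the cross partial derivatives disagree, so no single potential exists.
- the homogeneous substitution: a fit — the right tool for this form.
- a linear integrating factor: the unknown enters nonlinearly (through a power, a denominator, or a transcendental function), which the linear integrating-factor recipe cannot absorb as-is — any repair would come from a preliminary substitution, not the factor.
- separation of variables: no algebra isolates the independent variable on one side and the unknown on the other.


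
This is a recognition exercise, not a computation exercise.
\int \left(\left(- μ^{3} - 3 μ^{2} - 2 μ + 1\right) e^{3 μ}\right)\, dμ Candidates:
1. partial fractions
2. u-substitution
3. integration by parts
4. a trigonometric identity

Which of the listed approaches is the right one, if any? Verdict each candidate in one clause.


Best approach: integration by parts — a polynomial - μ^{3} - 3 μ^{2} - 2 μ + 1 against the kernel e^{3 μ} is the signature bounded-ladder case for integration by parts.
- partial fractions — there is no rational-function structure to decompose.
- u-substitution — no subexpression of the integrand pairs with its own derivative as a factor — individual terms may offer their own substitutions, but any change of variable covering the whole integral would have to be constructed from outside the expression.
- integration by parts: applies; the problem has the shape this method handles.
- a trigonometric identity — with no trigonometric functions present, identity rewriting has no target.


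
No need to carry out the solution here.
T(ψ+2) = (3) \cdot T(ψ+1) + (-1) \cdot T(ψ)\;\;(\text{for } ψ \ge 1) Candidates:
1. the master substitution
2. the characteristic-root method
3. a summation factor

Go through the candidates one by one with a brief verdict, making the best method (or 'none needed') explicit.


Technique: the characteristic-root method — shift-invariance with fixed coefficients calls for exponential trials; the characteristic polynomial finds every r^ψ.
- the master substitution — no fixed divisor shrinks the index between calls.
- the characteristic-root method: yes, a natural case for it.
- a summation factor — the recurrence reaches back more than one step, outside the first-order family a summation factor normalizes.


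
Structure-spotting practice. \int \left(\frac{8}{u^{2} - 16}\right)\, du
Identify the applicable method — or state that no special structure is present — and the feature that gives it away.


Best approach: partial fractions — the denominator u^{2} - 16 factors, so the quotient decomposes into elementary partial fractions term by term.


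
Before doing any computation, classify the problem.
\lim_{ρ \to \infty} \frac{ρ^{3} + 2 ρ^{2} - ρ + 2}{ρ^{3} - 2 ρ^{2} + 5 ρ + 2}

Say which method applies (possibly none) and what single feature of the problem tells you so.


Method: dominant-term comparison — at large ρ only the top-degree terms survive; compare the leading terms and the limit falls out. Differentiating the expression as a single quotient would eventually settle it as well; matching dominant growth settles it immediately.


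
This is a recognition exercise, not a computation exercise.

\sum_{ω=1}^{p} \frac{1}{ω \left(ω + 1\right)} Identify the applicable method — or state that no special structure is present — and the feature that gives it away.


Technique: telescoping — after splitting \frac{1}{ω \left(ω + 1\right)} into partial fractions, the pieces are shifted copies of one function and cancel telescopically.


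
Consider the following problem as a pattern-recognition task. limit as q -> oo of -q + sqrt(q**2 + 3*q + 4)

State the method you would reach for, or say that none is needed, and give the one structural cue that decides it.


Verdict: conjugate multiplication — two divergent pieces with a minus sign between them and a radical in the mix: rationalize sqrt(q**2 + 3*q + 4) - q before any limit law applies.


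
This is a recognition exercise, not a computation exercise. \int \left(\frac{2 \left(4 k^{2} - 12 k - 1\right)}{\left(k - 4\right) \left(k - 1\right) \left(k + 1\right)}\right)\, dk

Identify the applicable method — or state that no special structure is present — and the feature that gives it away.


Verdict: partial fractions — a proper rational integrand whose denominator splits into simpler factors — decompose into partial fractions first.


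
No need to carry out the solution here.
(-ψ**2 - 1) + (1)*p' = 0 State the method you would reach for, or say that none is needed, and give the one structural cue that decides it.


Diagnosis: no special technique — the slope is a function of ψ alone, so integrate both sides directly.


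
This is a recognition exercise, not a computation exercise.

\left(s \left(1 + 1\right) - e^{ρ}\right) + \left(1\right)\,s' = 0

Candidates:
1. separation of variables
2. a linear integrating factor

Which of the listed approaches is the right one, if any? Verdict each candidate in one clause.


Technique: a linear integrating factor — linear in the unknown with genuine forcing: multiply through by the exponential of the integrated coefficient and the left side closes into one derivative.
- separation of variables: no division isolates the independent variable from the unknown.
- a linear integrating factor: applicable, and directly so.


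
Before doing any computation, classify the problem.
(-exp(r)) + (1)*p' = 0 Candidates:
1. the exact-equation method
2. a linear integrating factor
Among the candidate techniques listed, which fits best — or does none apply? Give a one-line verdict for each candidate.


Diagnosis: no special technique — the slope is a function of r alone, so integrate both sides directly.
- the exact-equation method: the unknown never enters the equation — exactness holds emptily, with nothing for the method to add.
- a linear integrating factor — the linear template holds only trivially here (the unknown is absent, so the coefficient is zero) — the method is not the natural label.


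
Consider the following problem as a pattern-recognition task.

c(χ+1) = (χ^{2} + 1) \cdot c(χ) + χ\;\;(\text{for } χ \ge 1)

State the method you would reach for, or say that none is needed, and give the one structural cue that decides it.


Verdict: a summation factor — normalize by the running product of χ^{2} + 1: the left side becomes a difference, and differences sum.


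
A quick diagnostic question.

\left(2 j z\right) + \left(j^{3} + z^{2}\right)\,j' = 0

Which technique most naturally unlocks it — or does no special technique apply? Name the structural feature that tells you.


Verdict: the exact-equation method — because the two cross partials coincide, the form is conservative as written — recover its potential in (z, j).


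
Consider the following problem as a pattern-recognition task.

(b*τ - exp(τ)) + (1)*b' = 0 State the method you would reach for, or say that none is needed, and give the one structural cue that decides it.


Technique: a linear integrating factor — the unknown enters only to the first power against a nonzero forcing term — the integrating-factor template applies directly.


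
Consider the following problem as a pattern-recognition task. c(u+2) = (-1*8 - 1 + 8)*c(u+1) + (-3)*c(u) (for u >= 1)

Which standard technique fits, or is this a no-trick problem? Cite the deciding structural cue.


Verdict: the characteristic-root method — linear, homogeneous, constant coefficients: solutions of the form r^u exist — find the roots of the characteristic polynomial.


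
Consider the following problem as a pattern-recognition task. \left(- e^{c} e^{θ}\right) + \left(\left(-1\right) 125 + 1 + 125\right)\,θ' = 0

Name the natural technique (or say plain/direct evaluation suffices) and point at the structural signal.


Verdict: separation of variables — a product of single-variable factors, e^{c} and e^{θ} — the textbook separable form.


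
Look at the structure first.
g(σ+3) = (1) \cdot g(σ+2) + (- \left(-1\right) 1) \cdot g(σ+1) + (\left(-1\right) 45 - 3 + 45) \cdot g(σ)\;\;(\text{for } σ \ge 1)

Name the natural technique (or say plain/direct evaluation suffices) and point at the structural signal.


Best approach: the characteristic-root method — fixed numeric weights on consecutive terms and no forcing term added: the root method in its home territory.


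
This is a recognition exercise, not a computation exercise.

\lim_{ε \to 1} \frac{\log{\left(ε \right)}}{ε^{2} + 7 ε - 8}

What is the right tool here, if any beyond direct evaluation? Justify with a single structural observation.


Best approach: l'Hôpital's rule (0/0) — the 0/0 form at 1 is the signature situation for l'Hôpital's rule. A local series expansion at the point resolves it as well; the rule is the packaged version of that step.


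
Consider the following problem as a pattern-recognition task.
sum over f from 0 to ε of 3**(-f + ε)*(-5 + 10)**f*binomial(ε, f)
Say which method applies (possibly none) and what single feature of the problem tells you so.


Best approach: the binomial theorem — binomial(ε, f) weighting matched powers of (-5 + 10) and 3 is the expanded form of ((-5 + 10) + 3)^ε — fold it back up.


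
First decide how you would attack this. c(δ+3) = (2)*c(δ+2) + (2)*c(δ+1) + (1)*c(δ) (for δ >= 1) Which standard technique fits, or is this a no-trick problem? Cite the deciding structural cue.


Verdict: the characteristic-root method — linear, homogeneous, constant coefficients: solutions of the form r^δ exist — find the roots of the characteristic polynomial.


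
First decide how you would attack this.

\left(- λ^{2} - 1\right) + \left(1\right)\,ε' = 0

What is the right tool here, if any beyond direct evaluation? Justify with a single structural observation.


Method: no special technique — the slope is a function of λ alone, so integrate both sides directly.


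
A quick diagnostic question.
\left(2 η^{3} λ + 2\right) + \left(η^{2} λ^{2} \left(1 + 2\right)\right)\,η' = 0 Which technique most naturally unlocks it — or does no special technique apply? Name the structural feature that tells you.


Best approach: the exact-equation method — equality of cross partials is the green light — assemble the potential function term by term.


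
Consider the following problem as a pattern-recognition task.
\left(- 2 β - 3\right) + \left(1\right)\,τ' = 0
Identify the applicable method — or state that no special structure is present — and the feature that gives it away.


Best approach: no special technique — the slope is a function of β alone, so integrate both sides directly.


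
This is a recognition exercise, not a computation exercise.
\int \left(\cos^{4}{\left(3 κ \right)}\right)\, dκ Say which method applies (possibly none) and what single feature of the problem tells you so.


Technique: a trigonometric identity — \cos^{4}{\left(3 κ \right)} calls for power reduction: rewrite via double angles before any antiderivative is attempted.


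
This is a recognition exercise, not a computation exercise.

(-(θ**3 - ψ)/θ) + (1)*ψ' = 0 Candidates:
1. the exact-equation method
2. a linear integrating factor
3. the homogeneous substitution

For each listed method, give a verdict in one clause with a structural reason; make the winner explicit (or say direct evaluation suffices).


Diagnosis: a linear integrating factor — linear in the unknown with genuine forcing: multiply through by the exponential of the integrated coefficient and the left side closes into one derivative.
- the exact-equation method — exactness fails on the nose — the mixed partials do not match.
- a linear integrating factor — applicable, and directly so.
- the homogeneous substitution — the ratio of the variables does not determine the slope.
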